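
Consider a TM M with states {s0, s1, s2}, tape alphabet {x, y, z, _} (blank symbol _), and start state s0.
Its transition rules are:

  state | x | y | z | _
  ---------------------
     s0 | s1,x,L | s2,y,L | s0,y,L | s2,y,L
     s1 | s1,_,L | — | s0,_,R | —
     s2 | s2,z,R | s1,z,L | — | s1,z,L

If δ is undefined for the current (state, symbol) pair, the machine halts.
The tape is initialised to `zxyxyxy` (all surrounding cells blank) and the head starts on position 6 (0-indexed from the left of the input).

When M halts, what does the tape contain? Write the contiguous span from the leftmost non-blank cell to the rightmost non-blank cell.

zxy_zyy

state=s0 head=6 tape=zxyxyx[y]   (s0,y)→(s2,y,L)
state=s2 head=5 tape=zxyxy[x]y   (s2,x)→(s2,z,R)
state=s2 head=6 tape=zxyxyz[y]   (s2,y)→(s1,z,L)
state=s1 head=5 tape=zxyxy[z]z   (s1,z)→(s0,_,R)
state=s0 head=6 tape=zxyxy_[z]   (s0,z)→(s0,y,L)
state=s0 head=5 tape=zxyxy[_]y   (s0,_)→(s2,y,L)
state=s2 head=4 tape=zxyx[y]yy   (s2,y)→(s1,z,L)
state=s1 head=3 tape=zxy[x]zyy   (s1,x)→(s1,_,L)
state=s1 head=2 tape=zx[y]_zyy
The non-blank tape span at halt is zxy_zyy.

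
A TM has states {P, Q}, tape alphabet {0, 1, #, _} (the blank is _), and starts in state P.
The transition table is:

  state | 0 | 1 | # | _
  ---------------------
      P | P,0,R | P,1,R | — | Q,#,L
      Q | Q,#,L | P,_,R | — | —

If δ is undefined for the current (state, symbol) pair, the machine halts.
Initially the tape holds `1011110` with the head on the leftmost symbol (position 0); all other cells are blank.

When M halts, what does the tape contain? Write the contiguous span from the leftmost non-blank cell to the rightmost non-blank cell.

10111_##

state=P head=0 tape=[1]011110_   (P,1)→(P,1,R)
state=P head=1 tape=1[0]11110_   (P,0)→(P,0,R)
state=P head=2 tape=10[1]1110_   (P,1)→(P,1,R)
state=P head=3 tape=101[1]110_   (P,1)→(P,1,R)
state=P head=4 tape=1011[1]10_   (P,1)→(P,1,R)
state=P head=5 tape=10111[1]0_   (P,1)→(P,1,R)
state=P head=6 tape=101111[0]_   (P,0)→(P,0,R)
state=P head=7 tape=1011110[_]   (P,_)→(Q,#,L)
state=Q head=6 tape=101111[0]#   (Q,0)→(Q,#,L)
state=Q head=5 tape=10111[1]##   (Q,1)→(P,_,R)
state=P head=6 tape=10111_[#]#
The non-blank tape span at halt is 10111_##.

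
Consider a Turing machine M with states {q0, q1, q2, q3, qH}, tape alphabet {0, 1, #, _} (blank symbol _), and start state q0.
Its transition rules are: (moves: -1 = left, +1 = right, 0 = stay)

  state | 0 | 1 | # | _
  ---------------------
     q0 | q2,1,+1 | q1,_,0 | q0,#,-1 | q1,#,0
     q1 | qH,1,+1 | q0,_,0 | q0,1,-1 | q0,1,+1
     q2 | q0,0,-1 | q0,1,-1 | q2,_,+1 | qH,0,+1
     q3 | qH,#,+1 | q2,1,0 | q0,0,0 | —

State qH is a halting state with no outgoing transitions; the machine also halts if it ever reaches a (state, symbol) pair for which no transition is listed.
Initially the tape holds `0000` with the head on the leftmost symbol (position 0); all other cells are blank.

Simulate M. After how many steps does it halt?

14

q0 | [0]000__   read 0 → write 1, move +1, go to q2
q2 | 1[0]00__   read 0 → write 0, move -1, go to q0
q0 | [1]000__   read 1 → write _, move 0, go to q1
q1 | [_]000__   read _ → write 1, move +1, go to q0
q0 | 1[0]00__   read 0 → write 1, move +1, go to q2
q2 | 11[0]0__   read 0 → write 0, move -1, go to q0
q0 | 1[1]00__   read 1 → write _, move 0, go to q1
q1 | 1[_]00__   read _ → write 1, move +1, go to q0
q0 | 11[0]0__   read 0 → write 1, move +1, go to q2
q2 | 111[0]__   read 0 → write 0, move -1, go to q0
q0 | 11[1]0__   read 1 → write _, move 0, go to q1
q1 | 11[_]0__   read _ → write 1, move +1, go to q0
q0 | 111[0]__   read 0 → write 1, move +1, go to q2
q2 | 1111[_]_   read _ → write 0, move +1, go to qH
qH | 11110[_]
M halts after 14 transitions.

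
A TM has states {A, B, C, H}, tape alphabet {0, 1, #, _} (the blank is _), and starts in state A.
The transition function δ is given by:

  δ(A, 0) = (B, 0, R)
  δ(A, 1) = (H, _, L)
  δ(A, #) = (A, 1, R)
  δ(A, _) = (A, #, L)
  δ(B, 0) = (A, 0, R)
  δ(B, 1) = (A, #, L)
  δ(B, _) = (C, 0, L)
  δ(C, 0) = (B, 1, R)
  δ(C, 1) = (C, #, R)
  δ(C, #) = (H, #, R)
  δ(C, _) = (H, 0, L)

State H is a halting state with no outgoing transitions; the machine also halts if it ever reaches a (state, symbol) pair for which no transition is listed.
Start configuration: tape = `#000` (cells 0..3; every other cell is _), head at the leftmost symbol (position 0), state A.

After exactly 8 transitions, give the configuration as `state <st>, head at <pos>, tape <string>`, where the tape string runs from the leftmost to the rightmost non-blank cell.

state A, head at 4, tape 10010#

state=A head=0 tape=[#]000__   (A,#)→(A,1,R)
state=A head=1 tape=1[0]00__   (A,0)→(B,0,R)
state=B head=2 tape=10[0]0__   (B,0)→(A,0,R)
state=A head=3 tape=100[0]__   (A,0)→(B,0,R)
state=B head=4 tape=1000[_]_   (B,_)→(C,0,L)
state=C head=3 tape=100[0]0_   (C,0)→(B,1,R)
state=B head=4 tape=1001[0]_   (B,0)→(A,0,R)
state=A head=5 tape=10010[_]   (A,_)→(A,#,L)
state=A head=4 tape=1001[0]#
After 8 steps: state A, head at 4, tape 10010#.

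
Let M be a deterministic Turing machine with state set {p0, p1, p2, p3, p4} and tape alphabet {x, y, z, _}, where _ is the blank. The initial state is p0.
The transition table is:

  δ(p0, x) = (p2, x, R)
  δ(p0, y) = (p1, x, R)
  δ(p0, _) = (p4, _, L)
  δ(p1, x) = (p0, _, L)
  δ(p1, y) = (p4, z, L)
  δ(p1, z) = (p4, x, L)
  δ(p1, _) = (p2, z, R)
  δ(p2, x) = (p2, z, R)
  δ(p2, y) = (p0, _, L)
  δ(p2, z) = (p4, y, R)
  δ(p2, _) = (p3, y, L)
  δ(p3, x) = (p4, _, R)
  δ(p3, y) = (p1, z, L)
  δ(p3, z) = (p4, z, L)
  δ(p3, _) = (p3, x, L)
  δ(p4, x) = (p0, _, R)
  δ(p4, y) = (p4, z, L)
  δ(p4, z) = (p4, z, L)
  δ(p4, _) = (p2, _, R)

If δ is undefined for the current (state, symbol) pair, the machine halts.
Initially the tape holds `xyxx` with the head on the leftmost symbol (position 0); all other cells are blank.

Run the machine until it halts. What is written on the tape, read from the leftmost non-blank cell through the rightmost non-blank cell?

y_zy__zy

state=p0 head=0 tape=[x]yxx_____   (p0,x)→(p2,x,R)
state=p2 head=1 tape=x[y]xx_____   (p2,y)→(p0,_,L)
state=p0 head=0 tape=[x]_xx_____   (p0,x)→(p2,x,R)
state=p2 head=1 tape=x[_]xx_____   (p2,_)→(p3,y,L)
state=p3 head=0 tape=[x]yxx_____   (p3,x)→(p4,_,R)
state=p4 head=1 tape=_[y]xx_____   (p4,y)→(p4,z,L)
state=p4 head=0 tape=[_]zxx_____   (p4,_)→(p2,_,R)
state=p2 head=1 tape=_[z]xx_____   (p2,z)→(p4,y,R)
state=p4 head=2 tape=_y[x]x_____   (p4,x)→(p0,_,R)
state=p0 head=3 tape=_y_[x]_____   (p0,x)→(p2,x,R)
state=p2 head=4 tape=_y_x[_]____   (p2,_)→(p3,y,L)
state=p3 head=3 tape=_y_[x]y____   (p3,x)→(p4,_,R)
state=p4 head=4 tape=_y__[y]____   (p4,y)→(p4,z,L)
state=p4 head=3 tape=_y_[_]z____   (p4,_)→(p2,_,R)
state=p2 head=4 tape=_y__[z]____   (p2,z)→(p4,y,R)
state=p4 head=5 tape=_y__y[_]___   (p4,_)→(p2,_,R)
state=p2 head=6 tape=_y__y_[_]__   (p2,_)→(p3,y,L)
state=p3 head=5 tape=_y__y[_]y__   (p3,_)→(p3,x,L)
state=p3 head=4 tape=_y__[y]xy__   (p3,y)→(p1,z,L)
state=p1 head=3 tape=_y_[_]zxy__   (p1,_)→(p2,z,R)
state=p2 head=4 tape=_y_z[z]xy__   (p2,z)→(p4,y,R)
state=p4 head=5 tape=_y_zy[x]y__   (p4,x)→(p0,_,R)
state=p0 head=6 tape=_y_zy_[y]__   (p0,y)→(p1,x,R)
state=p1 head=7 tape=_y_zy_x[_]_   (p1,_)→(p2,z,R)
state=p2 head=8 tape=_y_zy_xz[_]   (p2,_)→(p3,y,L)
state=p3 head=7 tape=_y_zy_x[z]y   (p3,z)→(p4,z,L)
state=p4 head=6 tape=_y_zy_[x]zy   (p4,x)→(p0,_,R)
state=p0 head=7 tape=_y_zy__[z]y
The non-blank tape span at halt is y_zy__zy.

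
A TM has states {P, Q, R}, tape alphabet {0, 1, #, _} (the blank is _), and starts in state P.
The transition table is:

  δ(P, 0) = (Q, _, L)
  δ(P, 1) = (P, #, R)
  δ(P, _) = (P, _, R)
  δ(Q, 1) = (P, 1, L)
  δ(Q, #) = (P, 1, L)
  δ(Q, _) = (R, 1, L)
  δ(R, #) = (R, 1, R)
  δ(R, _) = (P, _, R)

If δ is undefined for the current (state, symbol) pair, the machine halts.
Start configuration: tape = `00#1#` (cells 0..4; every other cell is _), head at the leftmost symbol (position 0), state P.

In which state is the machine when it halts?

P | __[0]0#1#   read 0 → write _, move L, go to Q
Q | _[_]_0#1#   read _ → write 1, move L, go to R
R | [_]1_0#1#   read _ → write _, move R, go to P
P | _[1]_0#1#   read 1 → write #, move R, go to P
P | _#[_]0#1#   read _ → write _, move R, go to P
P | _#_[0]#1#   read 0 → write _, move L, go to Q
Q | _#[_]_#1#   read _ → write 1, move L, go to R
R | _[#]1_#1#   read # → write 1, move R, go to R
R | _1[1]_#1#
No transition is defined for (R, 1); M halts in state R.

R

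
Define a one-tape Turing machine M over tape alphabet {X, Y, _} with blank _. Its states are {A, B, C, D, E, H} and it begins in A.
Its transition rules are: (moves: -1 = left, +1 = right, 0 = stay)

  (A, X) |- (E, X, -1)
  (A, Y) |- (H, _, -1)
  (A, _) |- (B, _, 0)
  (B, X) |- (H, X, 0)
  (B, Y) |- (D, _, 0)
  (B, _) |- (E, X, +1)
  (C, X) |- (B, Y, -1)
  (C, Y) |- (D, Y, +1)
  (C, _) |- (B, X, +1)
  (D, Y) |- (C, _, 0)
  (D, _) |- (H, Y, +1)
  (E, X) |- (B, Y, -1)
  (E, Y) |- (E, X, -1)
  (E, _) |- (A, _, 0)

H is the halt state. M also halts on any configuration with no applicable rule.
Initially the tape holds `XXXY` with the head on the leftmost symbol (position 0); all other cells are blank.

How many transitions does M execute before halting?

6

A | _[X]XXY   read X → write X, move -1, go to E
E | [_]XXXY   read _ → write _, move 0, go to A
A | [_]XXXY   read _ → write _, move 0, go to B
B | [_]XXXY   read _ → write X, move +1, go to E
E | X[X]XXY   read X → write Y, move -1, go to B
B | [X]YXXY   read X → write X, move 0, go to H
H | [X]YXXY
M halts after 6 transitions.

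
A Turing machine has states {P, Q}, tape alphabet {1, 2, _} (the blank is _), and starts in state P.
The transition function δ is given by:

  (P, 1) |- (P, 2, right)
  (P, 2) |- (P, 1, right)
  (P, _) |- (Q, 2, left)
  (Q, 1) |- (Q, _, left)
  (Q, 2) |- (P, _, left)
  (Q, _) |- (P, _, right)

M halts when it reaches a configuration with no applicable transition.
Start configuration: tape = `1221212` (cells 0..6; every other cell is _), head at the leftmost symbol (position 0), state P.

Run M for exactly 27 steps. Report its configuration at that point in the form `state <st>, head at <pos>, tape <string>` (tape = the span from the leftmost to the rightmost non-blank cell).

state=P head=0 tape=__[1]221212_   (P,1)→(P,2,right)
state=P head=1 tape=__2[2]21212_   (P,2)→(P,1,right)
state=P head=2 tape=__21[2]1212_   (P,2)→(P,1,right)
state=P head=3 tape=__211[1]212_   (P,1)→(P,2,right)
state=P head=4 tape=__2112[2]12_   (P,2)→(P,1,right)
state=P head=5 tape=__21121[1]2_   (P,1)→(P,2,right)
state=P head=6 tape=__211212[2]_   (P,2)→(P,1,right)
state=P head=7 tape=__2112121[_]   (P,_)→(Q,2,left)
state=Q head=6 tape=__211212[1]2   (Q,1)→(Q,_,left)
state=Q head=5 tape=__21121[2]_2   (Q,2)→(P,_,left)
state=P head=4 tape=__2112[1]__2   (P,1)→(P,2,right)
state=P head=5 tape=__21122[_]_2   (P,_)→(Q,2,left)
state=Q head=4 tape=__2112[2]2_2   (Q,2)→(P,_,left)
state=P head=3 tape=__211[2]_2_2   (P,2)→(P,1,right)
state=P head=4 tape=__2111[_]2_2   (P,_)→(Q,2,left)
state=Q head=3 tape=__211[1]22_2   (Q,1)→(Q,_,left)
state=Q head=2 tape=__21[1]_22_2   (Q,1)→(Q,_,left)
state=Q head=1 tape=__2[1]__22_2   (Q,1)→(Q,_,left)
state=Q head=0 tape=__[2]___22_2   (Q,2)→(P,_,left)
state=P head=-1 tape=_[_]____22_2   (P,_)→(Q,2,left)
state=Q head=-2 tape=[_]2____22_2   (Q,_)→(P,_,right)
state=P head=-1 tape=_[2]____22_2   (P,2)→(P,1,right)
state=P head=0 tape=_1[_]___22_2   (P,_)→(Q,2,left)
state=Q head=-1 tape=_[1]2___22_2   (Q,1)→(Q,_,left)
state=Q head=-2 tape=[_]_2___22_2   (Q,_)→(P,_,right)
state=P head=-1 tape=_[_]2___22_2   (P,_)→(Q,2,left)
state=Q head=-2 tape=[_]22___22_2   (Q,_)→(P,_,right)
state=P head=-1 tape=_[2]2___22_2
After 27 steps: state P, head at -1, tape 22___22_2.

state P, head at -1, tape 22___22_2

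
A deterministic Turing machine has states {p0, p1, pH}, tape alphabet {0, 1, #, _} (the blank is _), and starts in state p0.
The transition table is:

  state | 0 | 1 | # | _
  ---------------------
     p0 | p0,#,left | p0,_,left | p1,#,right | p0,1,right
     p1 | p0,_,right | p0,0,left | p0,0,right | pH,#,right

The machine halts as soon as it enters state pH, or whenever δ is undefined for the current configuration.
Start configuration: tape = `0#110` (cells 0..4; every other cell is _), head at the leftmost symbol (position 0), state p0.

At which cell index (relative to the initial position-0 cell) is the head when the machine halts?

state=p0 head=0 tape=_[0]#110__   (p0,0)→(p0,#,left)
state=p0 head=-1 tape=[_]##110__   (p0,_)→(p0,1,right)
state=p0 head=0 tape=1[#]#110__   (p0,#)→(p1,#,right)
state=p1 head=1 tape=1#[#]110__   (p1,#)→(p0,0,right)
state=p0 head=2 tape=1#0[1]10__   (p0,1)→(p0,_,left)
state=p0 head=1 tape=1#[0]_10__   (p0,0)→(p0,#,left)
state=p0 head=0 tape=1[#]#_10__   (p0,#)→(p1,#,right)
state=p1 head=1 tape=1#[#]_10__   (p1,#)→(p0,0,right)
state=p0 head=2 tape=1#0[_]10__   (p0,_)→(p0,1,right)
state=p0 head=3 tape=1#01[1]0__   (p0,1)→(p0,_,left)
state=p0 head=2 tape=1#0[1]_0__   (p0,1)→(p0,_,left)
state=p0 head=1 tape=1#[0]__0__   (p0,0)→(p0,#,left)
state=p0 head=0 tape=1[#]#__0__   (p0,#)→(p1,#,right)
state=p1 head=1 tape=1#[#]__0__   (p1,#)→(p0,0,right)
state=p0 head=2 tape=1#0[_]_0__   (p0,_)→(p0,1,right)
state=p0 head=3 tape=1#01[_]0__   (p0,_)→(p0,1,right)
state=p0 head=4 tape=1#011[0]__   (p0,0)→(p0,#,left)
state=p0 head=3 tape=1#01[1]#__   (p0,1)→(p0,_,left)
state=p0 head=2 tape=1#0[1]_#__   (p0,1)→(p0,_,left)
state=p0 head=1 tape=1#[0]__#__   (p0,0)→(p0,#,left)
state=p0 head=0 tape=1[#]#__#__   (p0,#)→(p1,#,right)
state=p1 head=1 tape=1#[#]__#__   (p1,#)→(p0,0,right)
state=p0 head=2 tape=1#0[_]_#__   (p0,_)→(p0,1,right)
state=p0 head=3 tape=1#01[_]#__   (p0,_)→(p0,1,right)
state=p0 head=4 tape=1#011[#]__   (p0,#)→(p1,#,right)
state=p1 head=5 tape=1#011#[_]_   (p1,_)→(pH,#,right)
state=pH head=6 tape=1#011##[_]
At halt the head is at cell 6.

6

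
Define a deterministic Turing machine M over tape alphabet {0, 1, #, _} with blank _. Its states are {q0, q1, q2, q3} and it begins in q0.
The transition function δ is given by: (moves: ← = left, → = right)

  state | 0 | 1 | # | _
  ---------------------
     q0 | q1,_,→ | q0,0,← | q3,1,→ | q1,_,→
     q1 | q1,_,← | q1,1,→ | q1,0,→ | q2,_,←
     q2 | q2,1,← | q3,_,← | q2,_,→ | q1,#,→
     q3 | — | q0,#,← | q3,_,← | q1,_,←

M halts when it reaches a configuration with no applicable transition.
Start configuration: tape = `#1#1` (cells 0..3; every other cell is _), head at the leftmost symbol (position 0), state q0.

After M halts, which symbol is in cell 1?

q0 | __[#]1#1_   read # → write 1, move →, go to q3
q3 | __1[1]#1_   read 1 → write #, move ←, go to q0
q0 | __[1]##1_   read 1 → write 0, move ←, go to q0
q0 | _[_]0##1_   read _ → write _, move →, go to q1
q1 | __[0]##1_   read 0 → write _, move ←, go to q1
q1 | _[_]_##1_   read _ → write _, move ←, go to q2
q2 | [_]__##1_   read _ → write #, move →, go to q1
q1 | #[_]_##1_   read _ → write _, move ←, go to q2
q2 | [#]__##1_   read # → write _, move →, go to q2
q2 | _[_]_##1_   read _ → write #, move →, go to q1
q1 | _#[_]##1_   read _ → write _, move ←, go to q2
q2 | _[#]_##1_   read # → write _, move →, go to q2
q2 | __[_]##1_   read _ → write #, move →, go to q1
q1 | __#[#]#1_   read # → write 0, move →, go to q1
q1 | __#0[#]1_   read # → write 0, move →, go to q1
q1 | __#00[1]_   read 1 → write 1, move →, go to q1
q1 | __#001[_]   read _ → write _, move ←, go to q2
q2 | __#00[1]_   read 1 → write _, move ←, go to q3
q3 | __#0[0]__
Cell 1 holds 0 when M halts.

0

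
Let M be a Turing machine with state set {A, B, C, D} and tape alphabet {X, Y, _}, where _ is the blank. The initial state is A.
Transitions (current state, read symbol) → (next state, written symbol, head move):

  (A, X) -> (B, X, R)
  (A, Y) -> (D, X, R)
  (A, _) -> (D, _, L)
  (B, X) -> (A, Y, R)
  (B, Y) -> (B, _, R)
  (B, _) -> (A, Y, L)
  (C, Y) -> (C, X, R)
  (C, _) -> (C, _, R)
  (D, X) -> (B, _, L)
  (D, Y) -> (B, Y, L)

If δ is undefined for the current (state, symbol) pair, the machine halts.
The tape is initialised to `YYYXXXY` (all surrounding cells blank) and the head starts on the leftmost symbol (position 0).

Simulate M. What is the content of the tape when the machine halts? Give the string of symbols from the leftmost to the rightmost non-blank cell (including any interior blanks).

Y__YXXY

state=A head=0 tape=[Y]YYXXXY   (A,Y)→(D,X,R)
state=D head=1 tape=X[Y]YXXXY   (D,Y)→(B,Y,L)
state=B head=0 tape=[X]YYXXXY   (B,X)→(A,Y,R)
state=A head=1 tape=Y[Y]YXXXY   (A,Y)→(D,X,R)
state=D head=2 tape=YX[Y]XXXY   (D,Y)→(B,Y,L)
state=B head=1 tape=Y[X]YXXXY   (B,X)→(A,Y,R)
state=A head=2 tape=YY[Y]XXXY   (A,Y)→(D,X,R)
state=D head=3 tape=YYX[X]XXY   (D,X)→(B,_,L)
state=B head=2 tape=YY[X]_XXY   (B,X)→(A,Y,R)
state=A head=3 tape=YYY[_]XXY   (A,_)→(D,_,L)
state=D head=2 tape=YY[Y]_XXY   (D,Y)→(B,Y,L)
state=B head=1 tape=Y[Y]Y_XXY   (B,Y)→(B,_,R)
state=B head=2 tape=Y_[Y]_XXY   (B,Y)→(B,_,R)
state=B head=3 tape=Y__[_]XXY   (B,_)→(A,Y,L)
state=A head=2 tape=Y_[_]YXXY   (A,_)→(D,_,L)
state=D head=1 tape=Y[_]_YXXY
The non-blank tape span at halt is Y__YXXY.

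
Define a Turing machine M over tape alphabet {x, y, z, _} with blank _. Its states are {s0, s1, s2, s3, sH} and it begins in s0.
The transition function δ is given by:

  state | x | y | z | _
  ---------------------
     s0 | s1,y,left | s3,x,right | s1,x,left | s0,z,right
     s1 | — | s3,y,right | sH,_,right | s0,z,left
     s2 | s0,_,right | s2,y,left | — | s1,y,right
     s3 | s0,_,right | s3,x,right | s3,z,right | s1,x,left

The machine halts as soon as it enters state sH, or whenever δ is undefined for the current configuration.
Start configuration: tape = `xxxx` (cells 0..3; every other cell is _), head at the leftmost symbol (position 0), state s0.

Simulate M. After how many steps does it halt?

state=s0 head=0 tape=__[x]xxx   (s0,x)→(s1,y,left)
state=s1 head=-1 tape=_[_]yxxx   (s1,_)→(s0,z,left)
state=s0 head=-2 tape=[_]zyxxx   (s0,_)→(s0,z,right)
state=s0 head=-1 tape=z[z]yxxx   (s0,z)→(s1,x,left)
state=s1 head=-2 tape=[z]xyxxx   (s1,z)→(sH,_,right)
state=sH head=-1 tape=_[x]yxxx
M halts after 5 transitions.

5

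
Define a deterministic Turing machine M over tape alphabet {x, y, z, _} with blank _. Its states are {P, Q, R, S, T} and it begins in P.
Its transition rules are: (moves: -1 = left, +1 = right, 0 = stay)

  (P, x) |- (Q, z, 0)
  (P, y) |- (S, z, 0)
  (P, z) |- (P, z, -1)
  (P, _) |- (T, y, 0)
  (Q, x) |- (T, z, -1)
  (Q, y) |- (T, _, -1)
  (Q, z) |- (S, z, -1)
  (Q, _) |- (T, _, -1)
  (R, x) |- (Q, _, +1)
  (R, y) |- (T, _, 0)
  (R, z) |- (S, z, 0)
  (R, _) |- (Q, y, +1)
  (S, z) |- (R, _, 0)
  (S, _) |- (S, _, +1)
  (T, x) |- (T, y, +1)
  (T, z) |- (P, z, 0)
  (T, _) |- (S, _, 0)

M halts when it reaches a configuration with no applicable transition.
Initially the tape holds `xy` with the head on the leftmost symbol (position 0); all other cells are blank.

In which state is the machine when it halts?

state=P head=0 tape=_[x]y   (P,x)→(Q,z,0)
state=Q head=0 tape=_[z]y   (Q,z)→(S,z,-1)
state=S head=-1 tape=[_]zy   (S,_)→(S,_,+1)
state=S head=0 tape=_[z]y   (S,z)→(R,_,0)
state=R head=0 tape=_[_]y   (R,_)→(Q,y,+1)
state=Q head=1 tape=_y[y]   (Q,y)→(T,_,-1)
state=T head=0 tape=_[y]_
No transition is defined for (T, y); M halts in state T.

T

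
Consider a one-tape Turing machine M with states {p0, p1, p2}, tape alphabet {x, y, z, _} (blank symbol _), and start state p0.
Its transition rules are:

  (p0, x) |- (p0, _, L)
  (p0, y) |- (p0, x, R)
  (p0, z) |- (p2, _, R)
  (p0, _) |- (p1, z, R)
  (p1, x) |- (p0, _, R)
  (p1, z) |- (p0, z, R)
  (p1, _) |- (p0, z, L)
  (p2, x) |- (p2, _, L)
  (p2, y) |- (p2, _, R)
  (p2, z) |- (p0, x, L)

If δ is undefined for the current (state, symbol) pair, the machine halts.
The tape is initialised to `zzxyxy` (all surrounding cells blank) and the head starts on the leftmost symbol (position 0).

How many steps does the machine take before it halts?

state=p0 head=0 tape=[z]zxyxy   (p0,z)→(p2,_,R)
state=p2 head=1 tape=_[z]xyxy   (p2,z)→(p0,x,L)
state=p0 head=0 tape=[_]xxyxy   (p0,_)→(p1,z,R)
state=p1 head=1 tape=z[x]xyxy   (p1,x)→(p0,_,R)
state=p0 head=2 tape=z_[x]yxy   (p0,x)→(p0,_,L)
state=p0 head=1 tape=z[_]_yxy   (p0,_)→(p1,z,R)
state=p1 head=2 tape=zz[_]yxy   (p1,_)→(p0,z,L)
state=p0 head=1 tape=z[z]zyxy   (p0,z)→(p2,_,R)
state=p2 head=2 tape=z_[z]yxy   (p2,z)→(p0,x,L)
state=p0 head=1 tape=z[_]xyxy   (p0,_)→(p1,z,R)
state=p1 head=2 tape=zz[x]yxy   (p1,x)→(p0,_,R)
state=p0 head=3 tape=zz_[y]xy   (p0,y)→(p0,x,R)
state=p0 head=4 tape=zz_x[x]y   (p0,x)→(p0,_,L)
state=p0 head=3 tape=zz_[x]_y   (p0,x)→(p0,_,L)
state=p0 head=2 tape=zz[_]__y   (p0,_)→(p1,z,R)
state=p1 head=3 tape=zzz[_]_y   (p1,_)→(p0,z,L)
state=p0 head=2 tape=zz[z]z_y   (p0,z)→(p2,_,R)
state=p2 head=3 tape=zz_[z]_y   (p2,z)→(p0,x,L)
state=p0 head=2 tape=zz[_]x_y   (p0,_)→(p1,z,R)
state=p1 head=3 tape=zzz[x]_y   (p1,x)→(p0,_,R)
state=p0 head=4 tape=zzz_[_]y   (p0,_)→(p1,z,R)
state=p1 head=5 tape=zzz_z[y]
M halts after 21 transitions.

21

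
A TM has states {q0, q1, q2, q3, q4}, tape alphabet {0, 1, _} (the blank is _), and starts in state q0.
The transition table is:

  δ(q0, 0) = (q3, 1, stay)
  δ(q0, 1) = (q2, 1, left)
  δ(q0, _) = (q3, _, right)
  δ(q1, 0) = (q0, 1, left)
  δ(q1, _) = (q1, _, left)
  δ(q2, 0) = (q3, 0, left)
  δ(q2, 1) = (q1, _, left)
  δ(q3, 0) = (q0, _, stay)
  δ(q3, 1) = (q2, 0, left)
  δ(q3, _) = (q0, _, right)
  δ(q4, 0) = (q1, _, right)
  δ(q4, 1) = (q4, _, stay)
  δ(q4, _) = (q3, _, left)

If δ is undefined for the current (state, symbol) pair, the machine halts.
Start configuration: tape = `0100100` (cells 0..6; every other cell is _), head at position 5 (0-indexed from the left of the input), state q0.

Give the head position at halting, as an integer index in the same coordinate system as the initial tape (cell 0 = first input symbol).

state=q0 head=5 tape=_01001[0]0   (q0,0)→(q3,1,stay)
state=q3 head=5 tape=_01001[1]0   (q3,1)→(q2,0,left)
state=q2 head=4 tape=_0100[1]00   (q2,1)→(q1,_,left)
state=q1 head=3 tape=_010[0]_00   (q1,0)→(q0,1,left)
state=q0 head=2 tape=_01[0]1_00   (q0,0)→(q3,1,stay)
state=q3 head=2 tape=_01[1]1_00   (q3,1)→(q2,0,left)
state=q2 head=1 tape=_0[1]01_00   (q2,1)→(q1,_,left)
state=q1 head=0 tape=_[0]_01_00   (q1,0)→(q0,1,left)
state=q0 head=-1 tape=[_]1_01_00   (q0,_)→(q3,_,right)
state=q3 head=0 tape=_[1]_01_00   (q3,1)→(q2,0,left)
state=q2 head=-1 tape=[_]0_01_00
At halt the head is at cell -1.

-1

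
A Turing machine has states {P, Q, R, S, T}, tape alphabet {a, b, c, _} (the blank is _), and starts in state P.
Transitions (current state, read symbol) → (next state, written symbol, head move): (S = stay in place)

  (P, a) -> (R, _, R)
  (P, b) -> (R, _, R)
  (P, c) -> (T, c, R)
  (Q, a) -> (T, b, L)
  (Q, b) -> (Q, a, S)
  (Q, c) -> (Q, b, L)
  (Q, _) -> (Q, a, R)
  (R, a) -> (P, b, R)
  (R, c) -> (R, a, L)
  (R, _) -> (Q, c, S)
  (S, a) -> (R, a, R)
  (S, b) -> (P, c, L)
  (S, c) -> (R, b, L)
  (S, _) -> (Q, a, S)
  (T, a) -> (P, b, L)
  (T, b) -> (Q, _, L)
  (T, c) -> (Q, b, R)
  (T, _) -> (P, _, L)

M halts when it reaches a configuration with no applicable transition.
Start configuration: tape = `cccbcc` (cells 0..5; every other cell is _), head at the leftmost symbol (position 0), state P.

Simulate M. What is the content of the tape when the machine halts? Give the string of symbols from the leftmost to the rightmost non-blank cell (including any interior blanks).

state=P head=0 tape=_[c]ccbcc   (P,c)→(T,c,R)
state=T head=1 tape=_c[c]cbcc   (T,c)→(Q,b,R)
state=Q head=2 tape=_cb[c]bcc   (Q,c)→(Q,b,L)
state=Q head=1 tape=_c[b]bbcc   (Q,b)→(Q,a,S)
state=Q head=1 tape=_c[a]bbcc   (Q,a)→(T,b,L)
state=T head=0 tape=_[c]bbbcc   (T,c)→(Q,b,R)
state=Q head=1 tape=_b[b]bbcc   (Q,b)→(Q,a,S)
state=Q head=1 tape=_b[a]bbcc   (Q,a)→(T,b,L)
state=T head=0 tape=_[b]bbbcc   (T,b)→(Q,_,L)
state=Q head=-1 tape=[_]_bbbcc   (Q,_)→(Q,a,R)
state=Q head=0 tape=a[_]bbbcc   (Q,_)→(Q,a,R)
state=Q head=1 tape=aa[b]bbcc   (Q,b)→(Q,a,S)
state=Q head=1 tape=aa[a]bbcc   (Q,a)→(T,b,L)
state=T head=0 tape=a[a]bbbcc   (T,a)→(P,b,L)
state=P head=-1 tape=[a]bbbbcc   (P,a)→(R,_,R)
state=R head=0 tape=_[b]bbbcc
The non-blank tape span at halt is bbbbcc.

bbbbcc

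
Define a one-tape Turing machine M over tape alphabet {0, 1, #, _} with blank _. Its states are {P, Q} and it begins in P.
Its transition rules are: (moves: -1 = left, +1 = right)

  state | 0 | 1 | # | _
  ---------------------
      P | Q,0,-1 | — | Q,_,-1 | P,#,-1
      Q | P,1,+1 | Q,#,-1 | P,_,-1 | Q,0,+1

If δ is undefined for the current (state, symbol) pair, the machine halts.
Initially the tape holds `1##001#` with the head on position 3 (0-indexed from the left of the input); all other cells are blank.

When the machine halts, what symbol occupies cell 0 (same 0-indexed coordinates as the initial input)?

#

state=P head=3 tape=__1##[0]01#   (P,0)→(Q,0,-1)
state=Q head=2 tape=__1#[#]001#   (Q,#)→(P,_,-1)
state=P head=1 tape=__1[#]_001#   (P,#)→(Q,_,-1)
state=Q head=0 tape=__[1]__001#   (Q,1)→(Q,#,-1)
state=Q head=-1 tape=_[_]#__001#   (Q,_)→(Q,0,+1)
state=Q head=0 tape=_0[#]__001#   (Q,#)→(P,_,-1)
state=P head=-1 tape=_[0]___001#   (P,0)→(Q,0,-1)
state=Q head=-2 tape=[_]0___001#   (Q,_)→(Q,0,+1)
state=Q head=-1 tape=0[0]___001#   (Q,0)→(P,1,+1)
state=P head=0 tape=01[_]__001#   (P,_)→(P,#,-1)
state=P head=-1 tape=0[1]#__001#
Cell 0 holds # when M halts.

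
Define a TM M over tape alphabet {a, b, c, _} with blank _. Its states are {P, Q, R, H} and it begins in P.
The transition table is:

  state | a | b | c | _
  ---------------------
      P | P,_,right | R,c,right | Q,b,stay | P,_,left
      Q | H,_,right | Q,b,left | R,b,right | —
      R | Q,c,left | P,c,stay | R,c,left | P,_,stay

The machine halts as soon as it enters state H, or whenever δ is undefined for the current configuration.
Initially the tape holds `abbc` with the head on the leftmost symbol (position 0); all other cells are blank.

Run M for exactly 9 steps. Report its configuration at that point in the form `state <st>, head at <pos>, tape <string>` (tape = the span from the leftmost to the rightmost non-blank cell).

P | [a]bbc   read a → write _, move right, go to P
P | _[b]bc   read b → write c, move right, go to R
R | _c[b]c   read b → write c, move stay, go to P
P | _c[c]c   read c → write b, move stay, go to Q
Q | _c[b]c   read b → write b, move left, go to Q
Q | _[c]bc   read c → write b, move right, go to R
R | _b[b]c   read b → write c, move stay, go to P
P | _b[c]c   read c → write b, move stay, go to Q
Q | _b[b]c   read b → write b, move left, go to Q
Q | _[b]bc
After 9 steps: state Q, head at 1, tape bbc.

state Q, head at 1, tape bbc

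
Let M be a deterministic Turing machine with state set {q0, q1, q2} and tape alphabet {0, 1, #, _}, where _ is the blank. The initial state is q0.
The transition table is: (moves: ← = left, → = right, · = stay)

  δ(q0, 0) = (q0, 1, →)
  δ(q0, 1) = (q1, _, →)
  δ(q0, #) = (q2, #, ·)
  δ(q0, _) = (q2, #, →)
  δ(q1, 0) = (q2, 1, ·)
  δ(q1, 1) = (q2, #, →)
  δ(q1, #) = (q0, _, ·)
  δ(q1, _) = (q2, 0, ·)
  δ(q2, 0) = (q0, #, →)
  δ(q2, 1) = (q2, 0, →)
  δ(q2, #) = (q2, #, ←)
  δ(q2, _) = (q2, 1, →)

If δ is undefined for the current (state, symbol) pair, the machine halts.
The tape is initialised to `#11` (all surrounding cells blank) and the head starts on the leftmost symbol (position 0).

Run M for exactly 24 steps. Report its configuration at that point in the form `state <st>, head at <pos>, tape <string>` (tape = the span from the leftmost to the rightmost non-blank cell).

state=q0 head=0 tape=___[#]11   (q0,#)→(q2,#,·)
state=q2 head=0 tape=___[#]11   (q2,#)→(q2,#,←)
state=q2 head=-1 tape=__[_]#11   (q2,_)→(q2,1,→)
state=q2 head=0 tape=__1[#]11   (q2,#)→(q2,#,←)
state=q2 head=-1 tape=__[1]#11   (q2,1)→(q2,0,→)
state=q2 head=0 tape=__0[#]11   (q2,#)→(q2,#,←)
state=q2 head=-1 tape=__[0]#11   (q2,0)→(q0,#,→)
state=q0 head=0 tape=__#[#]11   (q0,#)→(q2,#,·)
state=q2 head=0 tape=__#[#]11   (q2,#)→(q2,#,←)
state=q2 head=-1 tape=__[#]#11   (q2,#)→(q2,#,←)
state=q2 head=-2 tape=_[_]##11   (q2,_)→(q2,1,→)
state=q2 head=-1 tape=_1[#]#11   (q2,#)→(q2,#,←)
state=q2 head=-2 tape=_[1]##11   (q2,1)→(q2,0,→)
state=q2 head=-1 tape=_0[#]#11   (q2,#)→(q2,#,←)
state=q2 head=-2 tape=_[0]##11   (q2,0)→(q0,#,→)
state=q0 head=-1 tape=_#[#]#11   (q0,#)→(q2,#,·)
state=q2 head=-1 tape=_#[#]#11   (q2,#)→(q2,#,←)
state=q2 head=-2 tape=_[#]##11   (q2,#)→(q2,#,←)
state=q2 head=-3 tape=[_]###11   (q2,_)→(q2,1,→)
state=q2 head=-2 tape=1[#]##11   (q2,#)→(q2,#,←)
state=q2 head=-3 tape=[1]###11   (q2,1)→(q2,0,→)
state=q2 head=-2 tape=0[#]##11   (q2,#)→(q2,#,←)
state=q2 head=-3 tape=[0]###11   (q2,0)→(q0,#,→)
state=q0 head=-2 tape=#[#]##11   (q0,#)→(q2,#,·)
state=q2 head=-2 tape=#[#]##11
After 24 steps: state q2, head at -2, tape ####11.

state q2, head at -2, tape ####11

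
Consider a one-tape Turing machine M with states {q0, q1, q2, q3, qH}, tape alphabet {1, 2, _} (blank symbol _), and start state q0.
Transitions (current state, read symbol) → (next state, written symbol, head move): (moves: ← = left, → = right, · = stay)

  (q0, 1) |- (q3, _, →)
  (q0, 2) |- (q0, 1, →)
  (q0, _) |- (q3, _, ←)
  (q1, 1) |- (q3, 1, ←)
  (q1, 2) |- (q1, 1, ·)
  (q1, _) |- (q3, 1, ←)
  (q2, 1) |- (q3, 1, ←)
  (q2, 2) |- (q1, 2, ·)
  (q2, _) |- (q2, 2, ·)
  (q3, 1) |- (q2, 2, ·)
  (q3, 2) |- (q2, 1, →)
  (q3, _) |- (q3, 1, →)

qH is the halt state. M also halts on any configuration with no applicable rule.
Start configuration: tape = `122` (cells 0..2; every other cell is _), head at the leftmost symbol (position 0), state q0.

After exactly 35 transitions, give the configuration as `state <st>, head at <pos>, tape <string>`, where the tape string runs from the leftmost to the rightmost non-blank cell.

q0 | __[1]22   read 1 → write _, move →, go to q3
q3 | ___[2]2   read 2 → write 1, move →, go to q2
q2 | ___1[2]   read 2 → write 2, move ·, go to q1
q1 | ___1[2]   read 2 → write 1, move ·, go to q1
q1 | ___1[1]   read 1 → write 1, move ←, go to q3
q3 | ___[1]1   read 1 → write 2, move ·, go to q2
q2 | ___[2]1   read 2 → write 2, move ·, go to q1
q1 | ___[2]1   read 2 → write 1, move ·, go to q1
q1 | ___[1]1   read 1 → write 1, move ←, go to q3
q3 | __[_]11   read _ → write 1, move →, go to q3
q3 | __1[1]1   read 1 → write 2, move ·, go to q2
q2 | __1[2]1   read 2 → write 2, move ·, go to q1
q1 | __1[2]1   read 2 → write 1, move ·, go to q1
q1 | __1[1]1   read 1 → write 1, move ←, go to q3
q3 | __[1]11   read 1 → write 2, move ·, go to q2
q2 | __[2]11   read 2 → write 2, move ·, go to q1
q1 | __[2]11   read 2 → write 1, move ·, go to q1
q1 | __[1]11   read 1 → write 1, move ←, go to q3
q3 | _[_]111   read _ → write 1, move →, go to q3
q3 | _1[1]11   read 1 → write 2, move ·, go to q2
q2 | _1[2]11   read 2 → write 2, move ·, go to q1
q1 | _1[2]11   read 2 → write 1, move ·, go to q1
q1 | _1[1]11   read 1 → write 1, move ←, go to q3
q3 | _[1]111   read 1 → write 2, move ·, go to q2
q2 | _[2]111   read 2 → write 2, move ·, go to q1
q1 | _[2]111   read 2 → write 1, move ·, go to q1
q1 | _[1]111   read 1 → write 1, move ←, go to q3
q3 | [_]1111   read _ → write 1, move →, go to q3
q3 | 1[1]111   read 1 → write 2, move ·, go to q2
q2 | 1[2]111   read 2 → write 2, move ·, go to q1
q1 | 1[2]111   read 2 → write 1, move ·, go to q1
q1 | 1[1]111   read 1 → write 1, move ←, go to q3
q3 | [1]1111   read 1 → write 2, move ·, go to q2
q2 | [2]1111   read 2 → write 2, move ·, go to q1
q1 | [2]1111   read 2 → write 1, move ·, go to q1
q1 | [1]1111
After 35 steps: state q1, head at -2, tape 11111.

state q1, head at -2, tape 11111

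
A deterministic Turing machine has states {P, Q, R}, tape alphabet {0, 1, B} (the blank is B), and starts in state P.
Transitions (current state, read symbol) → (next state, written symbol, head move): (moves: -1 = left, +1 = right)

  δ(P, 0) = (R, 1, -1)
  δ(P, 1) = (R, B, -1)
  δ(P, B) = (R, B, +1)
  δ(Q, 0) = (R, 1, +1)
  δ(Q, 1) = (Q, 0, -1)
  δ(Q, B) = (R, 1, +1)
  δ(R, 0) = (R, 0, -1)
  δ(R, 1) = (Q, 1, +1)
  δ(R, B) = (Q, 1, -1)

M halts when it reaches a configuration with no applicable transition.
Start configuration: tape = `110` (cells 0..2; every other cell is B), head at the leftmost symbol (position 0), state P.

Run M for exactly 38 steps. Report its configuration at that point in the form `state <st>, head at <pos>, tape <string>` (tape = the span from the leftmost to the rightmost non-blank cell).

P | BBB[1]10BBB   read 1 → write B, move -1, go to R
R | BB[B]B10BBB   read B → write 1, move -1, go to Q
Q | B[B]1B10BBB   read B → write 1, move +1, go to R
R | B1[1]B10BBB   read 1 → write 1, move +1, go to Q
Q | B11[B]10BBB   read B → write 1, move +1, go to R
R | B111[1]0BBB   read 1 → write 1, move +1, go to Q
Q | B1111[0]BBB   read 0 → write 1, move +1, go to R
R | B11111[B]BB   read B → write 1, move -1, go to Q
Q | B1111[1]1BB   read 1 → write 0, move -1, go to Q
Q | B111[1]01BB   read 1 → write 0, move -1, go to Q
Q | B11[1]001BB   read 1 → write 0, move -1, go to Q
Q | B1[1]0001BB   read 1 → write 0, move -1, go to Q
Q | B[1]00001BB   read 1 → write 0, move -1, go to Q
Q | [B]000001BB   read B → write 1, move +1, go to R
R | 1[0]00001BB   read 0 → write 0, move -1, go to R
R | [1]000001BB   read 1 → write 1, move +1, go to Q
Q | 1[0]00001BB   read 0 → write 1, move +1, go to R
R | 11[0]0001BB   read 0 → write 0, move -1, go to R
R | 1[1]00001BB   read 1 → write 1, move +1, go to Q
Q | 11[0]0001BB   read 0 → write 1, move +1, go to R
R | 111[0]001BB   read 0 → write 0, move -1, go to R
R | 11[1]0001BB   read 1 → write 1, move +1, go to Q
Q | 111[0]001BB   read 0 → write 1, move +1, go to R
R | 1111[0]01BB   read 0 → write 0, move -1, go to R
R | 111[1]001BB   read 1 → write 1, move +1, go to Q
Q | 1111[0]01BB   read 0 → write 1, move +1, go to R
R | 11111[0]1BB   read 0 → write 0, move -1, go to R
R | 1111[1]01BB   read 1 → write 1, move +1, go to Q
Q | 11111[0]1BB   read 0 → write 1, move +1, go to R
R | 111111[1]BB   read 1 → write 1, move +1, go to Q
Q | 1111111[B]B   read B → write 1, move +1, go to R
R | 11111111[B]   read B → write 1, move -1, go to Q
Q | 1111111[1]1   read 1 → write 0, move -1, go to Q
Q | 111111[1]01   read 1 → write 0, move -1, go to Q
Q | 11111[1]001   read 1 → write 0, move -1, go to Q
Q | 1111[1]0001   read 1 → write 0, move -1, go to Q
Q | 111[1]00001   read 1 → write 0, move -1, go to Q
Q | 11[1]000001   read 1 → write 0, move -1, go to Q
Q | 1[1]0000001
After 38 steps: state Q, head at -2, tape 110000001.

state Q, head at -2, tape 110000001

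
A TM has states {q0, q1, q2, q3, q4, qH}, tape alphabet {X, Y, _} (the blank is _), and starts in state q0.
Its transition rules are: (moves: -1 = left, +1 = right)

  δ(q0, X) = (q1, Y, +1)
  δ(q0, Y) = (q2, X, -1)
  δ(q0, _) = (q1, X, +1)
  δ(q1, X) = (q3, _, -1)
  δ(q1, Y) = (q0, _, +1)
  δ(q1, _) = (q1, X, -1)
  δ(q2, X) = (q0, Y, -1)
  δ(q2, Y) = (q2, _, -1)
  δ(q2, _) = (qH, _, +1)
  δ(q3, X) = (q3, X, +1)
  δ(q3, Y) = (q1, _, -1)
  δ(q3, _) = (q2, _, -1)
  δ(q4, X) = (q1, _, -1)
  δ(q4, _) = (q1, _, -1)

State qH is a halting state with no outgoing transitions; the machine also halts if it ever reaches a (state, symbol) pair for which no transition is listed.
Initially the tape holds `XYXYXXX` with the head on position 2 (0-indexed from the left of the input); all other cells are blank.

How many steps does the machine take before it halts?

state=q0 head=2 tape=__XY[X]YXXX   (q0,X)→(q1,Y,+1)
state=q1 head=3 tape=__XYY[Y]XXX   (q1,Y)→(q0,_,+1)
state=q0 head=4 tape=__XYY_[X]XX   (q0,X)→(q1,Y,+1)
state=q1 head=5 tape=__XYY_Y[X]X   (q1,X)→(q3,_,-1)
state=q3 head=4 tape=__XYY_[Y]_X   (q3,Y)→(q1,_,-1)
state=q1 head=3 tape=__XYY[_]__X   (q1,_)→(q1,X,-1)
state=q1 head=2 tape=__XY[Y]X__X   (q1,Y)→(q0,_,+1)
state=q0 head=3 tape=__XY_[X]__X   (q0,X)→(q1,Y,+1)
state=q1 head=4 tape=__XY_Y[_]_X   (q1,_)→(q1,X,-1)
state=q1 head=3 tape=__XY_[Y]X_X   (q1,Y)→(q0,_,+1)
state=q0 head=4 tape=__XY__[X]_X   (q0,X)→(q1,Y,+1)
state=q1 head=5 tape=__XY__Y[_]X   (q1,_)→(q1,X,-1)
state=q1 head=4 tape=__XY__[Y]XX   (q1,Y)→(q0,_,+1)
state=q0 head=5 tape=__XY___[X]X   (q0,X)→(q1,Y,+1)
state=q1 head=6 tape=__XY___Y[X]   (q1,X)→(q3,_,-1)
state=q3 head=5 tape=__XY___[Y]_   (q3,Y)→(q1,_,-1)
state=q1 head=4 tape=__XY__[_]__   (q1,_)→(q1,X,-1)
state=q1 head=3 tape=__XY_[_]X__   (q1,_)→(q1,X,-1)
state=q1 head=2 tape=__XY[_]XX__   (q1,_)→(q1,X,-1)
state=q1 head=1 tape=__X[Y]XXX__   (q1,Y)→(q0,_,+1)
state=q0 head=2 tape=__X_[X]XX__   (q0,X)→(q1,Y,+1)
state=q1 head=3 tape=__X_Y[X]X__   (q1,X)→(q3,_,-1)
state=q3 head=2 tape=__X_[Y]_X__   (q3,Y)→(q1,_,-1)
state=q1 head=1 tape=__X[_]__X__   (q1,_)→(q1,X,-1)
state=q1 head=0 tape=__[X]X__X__   (q1,X)→(q3,_,-1)
state=q3 head=-1 tape=_[_]_X__X__   (q3,_)→(q2,_,-1)
state=q2 head=-2 tape=[_]__X__X__   (q2,_)→(qH,_,+1)
state=qH head=-1 tape=_[_]_X__X__
M halts after 27 transitions.

27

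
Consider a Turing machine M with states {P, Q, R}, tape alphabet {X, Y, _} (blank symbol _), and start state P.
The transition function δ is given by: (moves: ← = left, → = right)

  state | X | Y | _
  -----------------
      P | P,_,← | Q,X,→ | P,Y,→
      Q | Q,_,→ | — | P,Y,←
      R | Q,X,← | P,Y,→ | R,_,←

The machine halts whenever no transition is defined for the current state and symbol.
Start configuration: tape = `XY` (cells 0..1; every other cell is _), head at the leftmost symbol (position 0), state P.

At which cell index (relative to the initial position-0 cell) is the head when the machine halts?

1

state=P head=0 tape=__[X]Y_   (P,X)→(P,_,←)
state=P head=-1 tape=_[_]_Y_   (P,_)→(P,Y,→)
state=P head=0 tape=_Y[_]Y_   (P,_)→(P,Y,→)
state=P head=1 tape=_YY[Y]_   (P,Y)→(Q,X,→)
state=Q head=2 tape=_YYX[_]   (Q,_)→(P,Y,←)
state=P head=1 tape=_YY[X]Y   (P,X)→(P,_,←)
state=P head=0 tape=_Y[Y]_Y   (P,Y)→(Q,X,→)
state=Q head=1 tape=_YX[_]Y   (Q,_)→(P,Y,←)
state=P head=0 tape=_Y[X]YY   (P,X)→(P,_,←)
state=P head=-1 tape=_[Y]_YY   (P,Y)→(Q,X,→)
state=Q head=0 tape=_X[_]YY   (Q,_)→(P,Y,←)
state=P head=-1 tape=_[X]YYY   (P,X)→(P,_,←)
state=P head=-2 tape=[_]_YYY   (P,_)→(P,Y,→)
state=P head=-1 tape=Y[_]YYY   (P,_)→(P,Y,→)
state=P head=0 tape=YY[Y]YY   (P,Y)→(Q,X,→)
state=Q head=1 tape=YYX[Y]Y
At halt the head is at cell 1.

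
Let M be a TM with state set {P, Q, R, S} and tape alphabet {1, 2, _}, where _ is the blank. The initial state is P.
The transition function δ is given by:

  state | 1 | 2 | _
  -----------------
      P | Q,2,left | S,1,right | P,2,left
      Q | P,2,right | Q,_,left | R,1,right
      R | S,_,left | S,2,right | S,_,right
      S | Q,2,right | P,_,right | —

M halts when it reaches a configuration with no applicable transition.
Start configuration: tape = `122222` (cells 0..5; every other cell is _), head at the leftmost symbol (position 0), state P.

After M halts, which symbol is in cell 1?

_

P | _[1]22222__   read 1 → write 2, move left, go to Q
Q | [_]222222__   read _ → write 1, move right, go to R
R | 1[2]22222__   read 2 → write 2, move right, go to S
S | 12[2]2222__   read 2 → write _, move right, go to P
P | 12_[2]222__   read 2 → write 1, move right, go to S
S | 12_1[2]22__   read 2 → write _, move right, go to P
P | 12_1_[2]2__   read 2 → write 1, move right, go to S
S | 12_1_1[2]__   read 2 → write _, move right, go to P
P | 12_1_1_[_]_   read _ → write 2, move left, go to P
P | 12_1_1[_]2_   read _ → write 2, move left, go to P
P | 12_1_[1]22_   read 1 → write 2, move left, go to Q
Q | 12_1[_]222_   read _ → write 1, move right, go to R
R | 12_11[2]22_   read 2 → write 2, move right, go to S
S | 12_112[2]2_   read 2 → write _, move right, go to P
P | 12_112_[2]_   read 2 → write 1, move right, go to S
S | 12_112_1[_]
Cell 1 holds _ when M halts.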